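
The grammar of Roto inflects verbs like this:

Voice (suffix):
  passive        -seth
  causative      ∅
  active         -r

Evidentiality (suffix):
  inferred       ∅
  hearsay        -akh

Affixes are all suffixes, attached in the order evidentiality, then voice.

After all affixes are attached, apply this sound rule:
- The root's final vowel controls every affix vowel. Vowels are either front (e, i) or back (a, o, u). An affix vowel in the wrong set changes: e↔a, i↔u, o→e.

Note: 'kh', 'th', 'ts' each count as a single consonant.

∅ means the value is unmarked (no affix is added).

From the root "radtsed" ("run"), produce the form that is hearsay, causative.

radtsedekh

Attach evidentiality hearsay -akh → radtsedakh.
voice = causative: zero marking, form stays radtsedakh.
Apply vowel harmony: radtsedakh → radtsedekh.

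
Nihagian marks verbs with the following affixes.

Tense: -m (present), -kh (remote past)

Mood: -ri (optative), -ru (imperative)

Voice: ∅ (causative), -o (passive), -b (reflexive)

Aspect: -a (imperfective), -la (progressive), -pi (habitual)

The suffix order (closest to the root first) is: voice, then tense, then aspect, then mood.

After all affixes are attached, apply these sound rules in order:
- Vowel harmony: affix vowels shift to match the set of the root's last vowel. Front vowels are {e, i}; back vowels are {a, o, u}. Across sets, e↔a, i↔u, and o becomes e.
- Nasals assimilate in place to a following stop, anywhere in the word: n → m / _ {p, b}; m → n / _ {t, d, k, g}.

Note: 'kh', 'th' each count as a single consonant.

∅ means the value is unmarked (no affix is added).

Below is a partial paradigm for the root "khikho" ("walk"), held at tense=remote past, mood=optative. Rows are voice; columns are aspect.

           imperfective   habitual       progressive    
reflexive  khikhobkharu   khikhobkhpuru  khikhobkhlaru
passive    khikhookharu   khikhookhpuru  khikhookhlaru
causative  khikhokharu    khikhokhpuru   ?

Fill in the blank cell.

voice = causative: zero marking, form stays khikho.
Attach tense remote past -kh → khikhokh.
Attach aspect progressive -la → khikhokhla.
Attach mood optative -ri → khikhokhlari.
Apply vowel harmony: khikhokhlari → khikhokhlaru.
Nasal assimilation: no change.

khikhokhlaru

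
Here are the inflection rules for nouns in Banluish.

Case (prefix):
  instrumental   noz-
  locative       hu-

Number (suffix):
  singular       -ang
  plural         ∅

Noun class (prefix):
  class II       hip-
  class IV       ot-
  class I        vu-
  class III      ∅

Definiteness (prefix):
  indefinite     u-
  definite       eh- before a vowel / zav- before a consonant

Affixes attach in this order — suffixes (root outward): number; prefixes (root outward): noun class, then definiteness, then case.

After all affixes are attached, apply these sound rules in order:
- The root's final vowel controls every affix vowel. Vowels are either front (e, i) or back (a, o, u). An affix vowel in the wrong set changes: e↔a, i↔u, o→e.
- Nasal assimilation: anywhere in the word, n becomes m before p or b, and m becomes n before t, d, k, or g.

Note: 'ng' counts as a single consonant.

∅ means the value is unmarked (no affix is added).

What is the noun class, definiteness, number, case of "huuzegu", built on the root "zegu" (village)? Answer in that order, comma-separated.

Segment: hu-u-zegu.
noun class: ∅ → class III.
definiteness: u- → indefinite.
number: ∅ → plural.
case: hu- → locative.

class III, indefinite, plural, locative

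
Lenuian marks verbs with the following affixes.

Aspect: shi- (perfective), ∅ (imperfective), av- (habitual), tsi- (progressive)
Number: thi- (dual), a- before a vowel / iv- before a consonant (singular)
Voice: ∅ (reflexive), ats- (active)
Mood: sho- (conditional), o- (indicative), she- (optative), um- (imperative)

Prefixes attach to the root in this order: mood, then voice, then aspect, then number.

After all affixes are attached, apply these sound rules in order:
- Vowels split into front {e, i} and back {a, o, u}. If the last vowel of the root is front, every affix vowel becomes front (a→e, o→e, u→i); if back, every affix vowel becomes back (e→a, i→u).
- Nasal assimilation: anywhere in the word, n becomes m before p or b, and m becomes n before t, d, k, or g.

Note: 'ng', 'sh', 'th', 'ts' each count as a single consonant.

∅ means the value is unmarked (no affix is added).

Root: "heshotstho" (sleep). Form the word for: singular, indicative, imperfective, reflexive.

Attach mood indicative o- → oheshotstho.
voice = reflexive: zero marking, form stays oheshotstho.
aspect = imperfective: zero marking, form stays oheshotstho.
Attach number singular a- (before vowel 'o') → aoheshotstho.
Vowel harmony: no change.
Nasal assimilation: no change.

aoheshotstho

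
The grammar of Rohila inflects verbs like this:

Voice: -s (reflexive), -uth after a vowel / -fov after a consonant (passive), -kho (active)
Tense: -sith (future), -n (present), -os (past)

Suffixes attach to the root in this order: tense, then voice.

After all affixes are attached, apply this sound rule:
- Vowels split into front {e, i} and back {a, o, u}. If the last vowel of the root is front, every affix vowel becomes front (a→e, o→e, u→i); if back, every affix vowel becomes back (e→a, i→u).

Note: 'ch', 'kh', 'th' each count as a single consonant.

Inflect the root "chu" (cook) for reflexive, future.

Attach tense future -sith → chusith.
Attach voice reflexive -s → chusiths.
Apply vowel harmony: chusiths → chusuths.

chusuths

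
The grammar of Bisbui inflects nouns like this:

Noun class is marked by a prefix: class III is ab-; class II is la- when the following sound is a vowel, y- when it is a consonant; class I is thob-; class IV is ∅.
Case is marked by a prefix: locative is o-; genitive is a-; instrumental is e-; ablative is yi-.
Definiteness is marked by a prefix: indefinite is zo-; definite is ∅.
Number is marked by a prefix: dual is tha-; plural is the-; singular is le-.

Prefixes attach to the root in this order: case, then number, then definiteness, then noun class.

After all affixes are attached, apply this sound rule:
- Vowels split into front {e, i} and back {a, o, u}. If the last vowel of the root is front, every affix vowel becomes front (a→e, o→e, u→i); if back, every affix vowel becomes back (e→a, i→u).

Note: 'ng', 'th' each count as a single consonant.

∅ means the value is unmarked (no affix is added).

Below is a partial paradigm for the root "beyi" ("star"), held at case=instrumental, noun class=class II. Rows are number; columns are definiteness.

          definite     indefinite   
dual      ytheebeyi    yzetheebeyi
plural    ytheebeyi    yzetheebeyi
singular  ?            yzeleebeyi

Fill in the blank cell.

Attach case instrumental e- → ebeyi.
Attach number singular le- → leebeyi.
definiteness = definite: zero marking, form stays leebeyi.
Attach noun class class II y- (before consonant 'l') → yleebeyi.
Vowel harmony: no change.

yleebeyi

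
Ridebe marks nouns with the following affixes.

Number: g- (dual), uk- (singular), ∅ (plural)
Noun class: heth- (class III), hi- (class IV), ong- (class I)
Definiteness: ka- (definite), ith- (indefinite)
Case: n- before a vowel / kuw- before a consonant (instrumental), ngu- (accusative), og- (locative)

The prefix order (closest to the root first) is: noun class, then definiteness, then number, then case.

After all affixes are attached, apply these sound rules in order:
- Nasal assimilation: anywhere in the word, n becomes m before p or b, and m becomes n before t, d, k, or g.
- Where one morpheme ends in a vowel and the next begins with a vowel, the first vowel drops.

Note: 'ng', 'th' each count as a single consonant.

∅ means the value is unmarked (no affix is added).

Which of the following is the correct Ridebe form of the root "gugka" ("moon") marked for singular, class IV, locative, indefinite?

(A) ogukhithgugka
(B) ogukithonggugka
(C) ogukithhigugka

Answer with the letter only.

C

Attach noun class class IV hi- → higugka.
Attach definiteness indefinite ith- → ithhigugka.
Attach number singular uk- → ukithhigugka.
Attach case locative og- → ogukithhigugka.
Nasal assimilation: no change.
Vowel deletion: no change.
So the correct form is ogukithhigugka, option (C).
(A) ogukhithgugka is wrong: it has the affixes in the wrong order.
(B) ogukithonggugka is wrong: it uses class I instead of class IV for noun class.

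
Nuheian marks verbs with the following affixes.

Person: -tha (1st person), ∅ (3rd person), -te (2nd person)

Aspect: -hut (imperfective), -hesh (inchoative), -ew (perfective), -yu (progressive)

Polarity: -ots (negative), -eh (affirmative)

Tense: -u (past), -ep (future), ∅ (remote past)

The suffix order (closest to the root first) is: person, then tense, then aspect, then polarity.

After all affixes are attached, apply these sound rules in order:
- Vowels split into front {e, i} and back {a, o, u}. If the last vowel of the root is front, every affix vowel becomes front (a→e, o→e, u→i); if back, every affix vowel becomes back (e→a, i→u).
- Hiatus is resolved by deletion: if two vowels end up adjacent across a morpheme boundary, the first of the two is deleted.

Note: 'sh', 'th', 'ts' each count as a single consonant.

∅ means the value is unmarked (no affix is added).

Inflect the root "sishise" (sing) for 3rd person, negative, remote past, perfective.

person = 3rd person: zero marking, form stays sishise.
tense = remote past: zero marking, form stays sishise.
Attach aspect perfective -ew → sishiseew.
Attach polarity negative -ots → sishiseewots.
Apply vowel harmony: sishiseewots → sishiseewets.
Apply vowel deletion: sishiseewets → sishisewets.

sishisewets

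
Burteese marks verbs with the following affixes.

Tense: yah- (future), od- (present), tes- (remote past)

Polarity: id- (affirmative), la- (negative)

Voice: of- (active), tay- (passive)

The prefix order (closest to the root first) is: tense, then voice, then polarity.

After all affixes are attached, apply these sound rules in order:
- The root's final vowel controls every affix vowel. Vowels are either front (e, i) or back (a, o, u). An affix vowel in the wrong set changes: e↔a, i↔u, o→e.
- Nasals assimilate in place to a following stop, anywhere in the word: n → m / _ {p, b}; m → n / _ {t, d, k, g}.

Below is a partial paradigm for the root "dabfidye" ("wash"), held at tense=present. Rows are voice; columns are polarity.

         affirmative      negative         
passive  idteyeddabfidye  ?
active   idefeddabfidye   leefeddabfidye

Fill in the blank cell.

Attach tense present od- → oddabfidye.
Attach voice passive tay- → tayoddabfidye.
Attach polarity negative la- → latayoddabfidye.
Apply vowel harmony: latayoddabfidye → leteyeddabfidye.
Nasal assimilation: no change.

leteyeddabfidye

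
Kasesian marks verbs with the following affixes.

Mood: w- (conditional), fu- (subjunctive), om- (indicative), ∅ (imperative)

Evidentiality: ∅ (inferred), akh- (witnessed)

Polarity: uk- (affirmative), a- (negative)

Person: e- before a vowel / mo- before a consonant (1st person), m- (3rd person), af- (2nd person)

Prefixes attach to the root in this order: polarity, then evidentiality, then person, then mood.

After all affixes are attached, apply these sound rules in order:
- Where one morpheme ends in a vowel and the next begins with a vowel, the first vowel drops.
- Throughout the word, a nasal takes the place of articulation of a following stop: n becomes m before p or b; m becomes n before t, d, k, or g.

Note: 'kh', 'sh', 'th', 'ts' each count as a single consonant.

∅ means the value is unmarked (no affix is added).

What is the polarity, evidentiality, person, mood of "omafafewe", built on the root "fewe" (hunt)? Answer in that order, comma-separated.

Segment: om-af-a-fewe.
polarity: a- → negative.
evidentiality: ∅ → inferred.
person: af- → 2nd person.
mood: om- → indicative.

negative, inferred, 2nd person, indicative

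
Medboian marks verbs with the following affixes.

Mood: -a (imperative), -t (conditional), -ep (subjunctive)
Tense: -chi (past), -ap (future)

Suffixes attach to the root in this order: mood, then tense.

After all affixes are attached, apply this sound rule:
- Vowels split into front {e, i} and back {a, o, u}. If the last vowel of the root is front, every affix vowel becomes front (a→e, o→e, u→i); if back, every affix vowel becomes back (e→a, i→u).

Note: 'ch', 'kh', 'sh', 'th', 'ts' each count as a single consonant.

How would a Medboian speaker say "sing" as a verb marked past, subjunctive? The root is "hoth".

hothapchu

Attach mood subjunctive -ep → hothep.
Attach tense past -chi → hothepchi.
Apply vowel harmony: hothepchi → hothapchu.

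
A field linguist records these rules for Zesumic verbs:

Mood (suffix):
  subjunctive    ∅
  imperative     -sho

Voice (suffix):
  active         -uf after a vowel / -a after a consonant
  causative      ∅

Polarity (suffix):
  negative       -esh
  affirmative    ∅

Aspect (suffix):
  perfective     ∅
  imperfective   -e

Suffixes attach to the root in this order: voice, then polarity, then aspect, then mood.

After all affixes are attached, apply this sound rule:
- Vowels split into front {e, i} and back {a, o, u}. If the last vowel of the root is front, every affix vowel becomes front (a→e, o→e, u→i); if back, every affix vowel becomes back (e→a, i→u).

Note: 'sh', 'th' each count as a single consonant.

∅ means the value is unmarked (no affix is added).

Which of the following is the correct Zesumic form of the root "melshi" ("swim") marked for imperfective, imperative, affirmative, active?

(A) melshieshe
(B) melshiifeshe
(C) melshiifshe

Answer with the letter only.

B

Attach voice active -uf (after vowel 'i') → melshiuf.
polarity = affirmative: zero marking, form stays melshiuf.
Attach aspect imperfective -e → melshiufe.
Attach mood imperative -sho → melshiufesho.
Apply vowel harmony: melshiufesho → melshiifeshe.
So the correct form is melshiifeshe, option (B).
(C) melshiifshe is wrong: it uses perfective instead of imperfective for aspect.
(A) melshieshe is wrong: it uses causative instead of active for voice.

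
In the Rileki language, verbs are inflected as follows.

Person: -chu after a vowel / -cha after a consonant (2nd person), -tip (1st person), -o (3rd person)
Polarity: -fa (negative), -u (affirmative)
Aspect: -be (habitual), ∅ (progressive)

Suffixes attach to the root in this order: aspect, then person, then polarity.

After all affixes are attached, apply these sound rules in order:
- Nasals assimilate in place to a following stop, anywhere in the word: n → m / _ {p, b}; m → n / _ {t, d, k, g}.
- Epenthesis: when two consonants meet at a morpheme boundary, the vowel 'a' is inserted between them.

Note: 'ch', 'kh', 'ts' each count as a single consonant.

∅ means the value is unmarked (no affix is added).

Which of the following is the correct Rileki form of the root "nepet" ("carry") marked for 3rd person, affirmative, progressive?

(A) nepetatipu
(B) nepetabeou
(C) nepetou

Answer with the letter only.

aspect = progressive: zero marking, form stays nepet.
Attach person 3rd person -o → nepeto.
Attach polarity affirmative -u → nepetou.
Nasal assimilation: no change.
Epenthesis: no change.
So the correct form is nepetou, option (C).
(A) nepetatipu is wrong: it uses 1st person instead of 3rd person for person.
(B) nepetabeou is wrong: it uses habitual instead of progressive for aspect.

C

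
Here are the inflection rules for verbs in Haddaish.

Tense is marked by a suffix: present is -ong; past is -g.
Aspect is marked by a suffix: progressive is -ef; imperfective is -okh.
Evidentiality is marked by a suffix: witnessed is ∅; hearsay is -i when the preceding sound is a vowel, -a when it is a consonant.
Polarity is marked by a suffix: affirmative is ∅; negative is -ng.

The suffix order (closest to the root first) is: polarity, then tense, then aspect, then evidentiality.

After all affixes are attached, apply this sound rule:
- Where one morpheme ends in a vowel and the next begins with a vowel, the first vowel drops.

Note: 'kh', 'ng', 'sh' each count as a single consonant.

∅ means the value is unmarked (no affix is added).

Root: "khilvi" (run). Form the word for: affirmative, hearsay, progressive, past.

khilvigefa

polarity = affirmative: zero marking, form stays khilvi.
Attach tense past -g → khilvig.
Attach aspect progressive -ef → khilvigef.
Attach evidentiality hearsay -a (after consonant 'f') → khilvigefa.
Vowel deletion: no change.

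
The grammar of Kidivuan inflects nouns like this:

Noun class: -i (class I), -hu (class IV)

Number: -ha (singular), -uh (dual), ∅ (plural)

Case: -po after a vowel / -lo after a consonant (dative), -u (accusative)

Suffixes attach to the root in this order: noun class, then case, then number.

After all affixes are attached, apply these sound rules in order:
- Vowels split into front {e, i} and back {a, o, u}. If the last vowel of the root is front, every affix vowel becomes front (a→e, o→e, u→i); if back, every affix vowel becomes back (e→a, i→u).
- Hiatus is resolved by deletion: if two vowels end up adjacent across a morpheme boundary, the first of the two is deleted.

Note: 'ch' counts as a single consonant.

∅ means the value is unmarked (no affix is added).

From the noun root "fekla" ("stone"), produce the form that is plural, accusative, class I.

feklu

Attach noun class class I -i → feklai.
Attach case accusative -u → feklaiu.
number = plural: zero marking, form stays feklaiu.
Apply vowel harmony: feklaiu → feklauu.
Apply vowel deletion: feklauu → feklu.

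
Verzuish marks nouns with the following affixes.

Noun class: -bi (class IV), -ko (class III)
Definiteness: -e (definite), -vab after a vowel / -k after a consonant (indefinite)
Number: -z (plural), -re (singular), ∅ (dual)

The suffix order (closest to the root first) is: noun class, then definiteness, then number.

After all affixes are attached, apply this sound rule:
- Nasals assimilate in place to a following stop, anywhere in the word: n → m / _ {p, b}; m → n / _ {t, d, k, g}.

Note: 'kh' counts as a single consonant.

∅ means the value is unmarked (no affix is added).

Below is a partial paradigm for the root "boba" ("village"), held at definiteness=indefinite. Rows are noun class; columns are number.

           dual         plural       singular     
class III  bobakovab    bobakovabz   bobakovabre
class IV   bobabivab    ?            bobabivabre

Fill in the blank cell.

bobabivabz

Attach noun class class IV -bi → bobabi.
Attach definiteness indefinite -vab (after vowel 'i') → bobabivab.
Attach number plural -z → bobabivabz.
Nasal assimilation: no change.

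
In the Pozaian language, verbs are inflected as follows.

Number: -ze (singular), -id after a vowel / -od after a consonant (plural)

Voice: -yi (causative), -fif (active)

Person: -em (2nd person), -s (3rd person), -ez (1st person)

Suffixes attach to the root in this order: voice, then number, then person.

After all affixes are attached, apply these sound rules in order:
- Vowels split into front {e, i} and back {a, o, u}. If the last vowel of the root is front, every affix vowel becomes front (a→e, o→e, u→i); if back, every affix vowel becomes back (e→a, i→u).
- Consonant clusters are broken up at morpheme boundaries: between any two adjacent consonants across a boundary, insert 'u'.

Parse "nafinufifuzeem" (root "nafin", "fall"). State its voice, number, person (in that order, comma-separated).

Segment: nafin-fif-ze-em.
voice: -fif → active.
number: -ze → singular.
person: -em → 2nd person.

active, singular, 2nd person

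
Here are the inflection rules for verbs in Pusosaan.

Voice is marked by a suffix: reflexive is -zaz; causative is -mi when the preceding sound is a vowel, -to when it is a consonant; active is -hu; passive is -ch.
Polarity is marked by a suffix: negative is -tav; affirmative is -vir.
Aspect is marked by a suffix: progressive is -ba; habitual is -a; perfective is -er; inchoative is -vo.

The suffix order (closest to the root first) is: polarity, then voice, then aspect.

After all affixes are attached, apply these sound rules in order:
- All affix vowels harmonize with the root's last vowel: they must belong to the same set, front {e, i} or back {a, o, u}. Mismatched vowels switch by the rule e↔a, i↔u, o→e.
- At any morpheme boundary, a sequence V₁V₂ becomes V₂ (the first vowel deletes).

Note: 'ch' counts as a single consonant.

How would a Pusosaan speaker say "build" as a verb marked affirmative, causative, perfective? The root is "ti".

tivirter

Attach polarity affirmative -vir → tivir.
Attach voice causative -to (after consonant 'r') → tivirto.
Attach aspect perfective -er → tivirtoer.
Apply vowel harmony: tivirtoer → tivirteer.
Apply vowel deletion: tivirteer → tivirter.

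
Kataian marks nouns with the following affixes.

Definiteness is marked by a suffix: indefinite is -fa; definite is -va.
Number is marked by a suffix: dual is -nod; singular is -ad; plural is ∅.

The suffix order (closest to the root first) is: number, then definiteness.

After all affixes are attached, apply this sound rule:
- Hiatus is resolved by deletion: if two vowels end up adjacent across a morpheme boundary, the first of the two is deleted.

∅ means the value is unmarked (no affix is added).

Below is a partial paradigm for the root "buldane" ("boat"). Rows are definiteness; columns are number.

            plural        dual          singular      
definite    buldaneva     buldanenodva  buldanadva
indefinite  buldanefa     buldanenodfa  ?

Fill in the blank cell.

Attach number singular -ad → buldanead.
Attach definiteness indefinite -fa → buldaneadfa.
Apply vowel deletion: buldaneadfa → buldanadfa.

buldanadfa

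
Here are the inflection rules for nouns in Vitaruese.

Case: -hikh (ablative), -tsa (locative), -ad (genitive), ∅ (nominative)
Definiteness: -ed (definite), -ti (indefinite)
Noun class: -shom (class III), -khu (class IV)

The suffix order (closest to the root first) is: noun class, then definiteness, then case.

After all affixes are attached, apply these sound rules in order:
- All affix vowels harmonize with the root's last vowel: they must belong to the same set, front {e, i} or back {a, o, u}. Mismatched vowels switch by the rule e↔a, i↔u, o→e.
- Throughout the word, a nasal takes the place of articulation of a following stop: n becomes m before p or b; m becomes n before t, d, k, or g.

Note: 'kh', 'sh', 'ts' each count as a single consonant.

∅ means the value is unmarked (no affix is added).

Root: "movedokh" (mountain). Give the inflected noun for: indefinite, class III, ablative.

Attach noun class class III -shom → movedokhshom.
Attach definiteness indefinite -ti → movedokhshomti.
Attach case ablative -hikh → movedokhshomtihikh.
Apply vowel harmony: movedokhshomtihikh → movedokhshomtuhukh.
Apply nasal assimilation: movedokhshomtuhukh → movedokhshontuhukh.

movedokhshontuhukh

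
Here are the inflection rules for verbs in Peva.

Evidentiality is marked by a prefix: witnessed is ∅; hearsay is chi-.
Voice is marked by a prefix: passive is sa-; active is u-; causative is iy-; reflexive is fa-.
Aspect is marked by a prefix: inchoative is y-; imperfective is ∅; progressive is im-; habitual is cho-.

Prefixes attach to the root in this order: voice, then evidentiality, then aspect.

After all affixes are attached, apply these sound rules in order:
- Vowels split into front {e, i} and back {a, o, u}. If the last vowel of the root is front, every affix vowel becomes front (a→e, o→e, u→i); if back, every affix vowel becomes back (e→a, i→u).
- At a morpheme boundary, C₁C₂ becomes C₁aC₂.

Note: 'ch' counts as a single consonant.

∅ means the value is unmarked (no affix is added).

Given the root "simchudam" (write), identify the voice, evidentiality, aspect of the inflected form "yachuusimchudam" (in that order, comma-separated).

active, hearsay, inchoative

Segment: y-chi-u-simchudam.
voice: u- → active.
evidentiality: chi- → hearsay.
aspect: y- → inchoative.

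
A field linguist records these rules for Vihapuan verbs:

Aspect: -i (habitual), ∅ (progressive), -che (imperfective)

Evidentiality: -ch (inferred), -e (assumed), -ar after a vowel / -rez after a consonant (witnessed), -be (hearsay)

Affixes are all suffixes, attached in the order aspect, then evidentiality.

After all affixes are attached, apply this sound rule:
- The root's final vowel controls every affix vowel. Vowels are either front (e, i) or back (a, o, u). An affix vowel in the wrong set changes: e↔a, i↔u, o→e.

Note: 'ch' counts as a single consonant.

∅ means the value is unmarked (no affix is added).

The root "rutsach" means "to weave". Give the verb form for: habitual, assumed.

rutsachua

Attach aspect habitual -i → rutsachi.
Attach evidentiality assumed -e → rutsachie.
Apply vowel harmony: rutsachie → rutsachua.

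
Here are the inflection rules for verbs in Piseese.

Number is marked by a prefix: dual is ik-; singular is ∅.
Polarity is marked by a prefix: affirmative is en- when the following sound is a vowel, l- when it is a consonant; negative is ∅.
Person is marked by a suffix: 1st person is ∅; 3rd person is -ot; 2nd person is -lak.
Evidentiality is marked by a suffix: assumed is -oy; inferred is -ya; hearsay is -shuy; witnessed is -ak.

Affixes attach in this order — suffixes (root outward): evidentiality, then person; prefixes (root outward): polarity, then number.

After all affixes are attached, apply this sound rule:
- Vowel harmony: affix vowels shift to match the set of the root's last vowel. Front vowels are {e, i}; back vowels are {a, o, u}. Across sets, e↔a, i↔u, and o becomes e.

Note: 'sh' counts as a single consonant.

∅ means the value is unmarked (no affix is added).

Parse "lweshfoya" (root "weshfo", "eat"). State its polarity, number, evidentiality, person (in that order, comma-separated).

affirmative, singular, inferred, 1st person

Segment: l-weshfo-ya.
polarity: en/l- → affirmative.
number: ∅ → singular.
evidentiality: -ya → inferred.
person: ∅ → 1st person.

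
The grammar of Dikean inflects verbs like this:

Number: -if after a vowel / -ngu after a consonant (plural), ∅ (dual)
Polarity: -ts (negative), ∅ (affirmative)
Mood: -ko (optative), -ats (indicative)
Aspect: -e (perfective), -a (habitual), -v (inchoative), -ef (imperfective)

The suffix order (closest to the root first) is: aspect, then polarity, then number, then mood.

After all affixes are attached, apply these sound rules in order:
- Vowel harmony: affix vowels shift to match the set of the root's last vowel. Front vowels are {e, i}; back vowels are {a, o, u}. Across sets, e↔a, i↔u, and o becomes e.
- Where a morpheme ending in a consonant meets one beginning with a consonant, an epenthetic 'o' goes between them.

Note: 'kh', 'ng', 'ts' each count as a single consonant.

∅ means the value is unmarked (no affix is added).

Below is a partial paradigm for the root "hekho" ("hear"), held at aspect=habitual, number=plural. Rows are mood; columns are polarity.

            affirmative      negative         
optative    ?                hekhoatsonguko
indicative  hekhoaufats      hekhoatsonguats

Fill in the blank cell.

Attach aspect habitual -a → hekhoa.
polarity = affirmative: zero marking, form stays hekhoa.
Attach number plural -if (after vowel 'a') → hekhoaif.
Attach mood optative -ko → hekhoaifko.
Apply vowel harmony: hekhoaifko → hekhoaufko.
Apply epenthesis: hekhoaufko → hekhoaufoko.

hekhoaufoko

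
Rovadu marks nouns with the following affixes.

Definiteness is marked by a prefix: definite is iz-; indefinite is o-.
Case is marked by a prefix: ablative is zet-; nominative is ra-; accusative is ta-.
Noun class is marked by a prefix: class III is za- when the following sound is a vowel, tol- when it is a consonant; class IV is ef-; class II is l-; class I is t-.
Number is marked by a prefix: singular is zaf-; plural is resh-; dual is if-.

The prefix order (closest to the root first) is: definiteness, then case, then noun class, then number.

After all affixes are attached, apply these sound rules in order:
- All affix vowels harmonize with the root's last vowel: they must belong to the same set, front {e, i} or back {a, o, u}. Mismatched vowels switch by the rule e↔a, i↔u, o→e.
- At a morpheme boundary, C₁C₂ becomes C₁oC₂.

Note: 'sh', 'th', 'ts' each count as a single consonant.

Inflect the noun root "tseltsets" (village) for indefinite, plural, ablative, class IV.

reshefozetetseltsets

Attach definiteness indefinite o- → otseltsets.
Attach case ablative zet- → zetotseltsets.
Attach noun class class IV ef- → efzetotseltsets.
Attach number plural resh- → reshefzetotseltsets.
Apply vowel harmony: reshefzetotseltsets → reshefzetetseltsets.
Apply epenthesis: reshefzetetseltsets → reshefozetetseltsets.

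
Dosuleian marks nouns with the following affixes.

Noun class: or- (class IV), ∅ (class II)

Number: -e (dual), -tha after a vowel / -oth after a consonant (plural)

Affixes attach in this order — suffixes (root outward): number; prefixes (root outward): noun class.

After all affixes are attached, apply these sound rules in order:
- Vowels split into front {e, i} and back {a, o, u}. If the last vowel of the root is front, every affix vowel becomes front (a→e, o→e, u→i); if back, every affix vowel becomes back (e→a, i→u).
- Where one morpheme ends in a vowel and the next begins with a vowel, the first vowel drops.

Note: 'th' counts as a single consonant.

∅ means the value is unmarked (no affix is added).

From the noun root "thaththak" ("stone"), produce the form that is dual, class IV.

Attach noun class class IV or- → orthaththak.
Attach number dual -e → orthaththake.
Apply vowel harmony: orthaththake → orthaththaka.
Vowel deletion: no change.

orthaththaka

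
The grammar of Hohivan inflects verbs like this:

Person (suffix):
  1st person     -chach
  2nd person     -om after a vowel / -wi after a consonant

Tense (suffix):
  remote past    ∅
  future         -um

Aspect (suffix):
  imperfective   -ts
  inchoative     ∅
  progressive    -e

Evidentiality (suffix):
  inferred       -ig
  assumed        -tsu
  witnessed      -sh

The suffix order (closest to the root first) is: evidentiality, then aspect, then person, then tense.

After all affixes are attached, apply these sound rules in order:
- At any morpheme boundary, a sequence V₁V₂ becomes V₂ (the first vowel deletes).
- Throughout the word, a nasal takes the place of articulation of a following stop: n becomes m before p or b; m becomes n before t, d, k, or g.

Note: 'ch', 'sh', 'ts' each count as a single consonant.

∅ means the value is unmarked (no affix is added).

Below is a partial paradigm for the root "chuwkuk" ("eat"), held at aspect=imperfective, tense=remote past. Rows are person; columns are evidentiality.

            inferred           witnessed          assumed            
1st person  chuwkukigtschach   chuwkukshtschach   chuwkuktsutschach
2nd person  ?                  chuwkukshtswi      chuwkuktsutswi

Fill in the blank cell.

chuwkukigtswi

Attach evidentiality inferred -ig → chuwkukig.
Attach aspect imperfective -ts → chuwkukigts.
Attach person 2nd person -wi (after consonant 'ts') → chuwkukigtswi.
tense = remote past: zero marking, form stays chuwkukigtswi.
Vowel deletion: no change.
Nasal assimilation: no change.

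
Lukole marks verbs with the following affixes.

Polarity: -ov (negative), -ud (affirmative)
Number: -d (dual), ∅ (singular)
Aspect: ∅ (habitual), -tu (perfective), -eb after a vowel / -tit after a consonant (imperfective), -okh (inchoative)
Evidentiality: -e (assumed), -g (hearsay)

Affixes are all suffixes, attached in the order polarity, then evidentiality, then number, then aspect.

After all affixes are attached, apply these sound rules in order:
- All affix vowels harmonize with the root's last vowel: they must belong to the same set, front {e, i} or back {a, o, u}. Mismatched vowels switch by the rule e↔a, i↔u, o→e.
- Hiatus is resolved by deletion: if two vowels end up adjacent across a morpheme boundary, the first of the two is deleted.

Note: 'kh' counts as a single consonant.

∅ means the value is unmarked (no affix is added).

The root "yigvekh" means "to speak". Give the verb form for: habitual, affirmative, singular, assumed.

Attach polarity affirmative -ud → yigvekhud.
Attach evidentiality assumed -e → yigvekhude.
number = singular: zero marking, form stays yigvekhude.
aspect = habitual: zero marking, form stays yigvekhude.
Apply vowel harmony: yigvekhude → yigvekhide.
Vowel deletion: no change.

yigvekhide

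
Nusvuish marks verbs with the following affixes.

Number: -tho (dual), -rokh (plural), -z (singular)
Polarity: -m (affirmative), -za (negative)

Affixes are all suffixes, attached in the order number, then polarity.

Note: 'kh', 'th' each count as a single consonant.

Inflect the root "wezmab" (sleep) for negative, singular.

Attach number singular -z → wezmabz.
Attach polarity negative -za → wezmabzza.

wezmabzza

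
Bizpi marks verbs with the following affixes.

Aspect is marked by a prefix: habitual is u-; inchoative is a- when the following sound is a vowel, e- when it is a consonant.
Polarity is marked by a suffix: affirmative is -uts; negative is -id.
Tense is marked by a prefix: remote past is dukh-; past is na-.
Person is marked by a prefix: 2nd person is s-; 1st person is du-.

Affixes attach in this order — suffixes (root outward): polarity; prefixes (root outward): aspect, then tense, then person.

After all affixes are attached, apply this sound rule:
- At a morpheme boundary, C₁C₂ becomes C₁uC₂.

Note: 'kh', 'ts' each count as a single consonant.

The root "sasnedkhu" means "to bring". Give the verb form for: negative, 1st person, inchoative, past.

dunaesasnedkhuid

Attach aspect inchoative e- (before consonant 's') → esasnedkhu.
Attach tense past na- → naesasnedkhu.
Attach person 1st person du- → dunaesasnedkhu.
Attach polarity negative -id → dunaesasnedkhuid.
Epenthesis: no change.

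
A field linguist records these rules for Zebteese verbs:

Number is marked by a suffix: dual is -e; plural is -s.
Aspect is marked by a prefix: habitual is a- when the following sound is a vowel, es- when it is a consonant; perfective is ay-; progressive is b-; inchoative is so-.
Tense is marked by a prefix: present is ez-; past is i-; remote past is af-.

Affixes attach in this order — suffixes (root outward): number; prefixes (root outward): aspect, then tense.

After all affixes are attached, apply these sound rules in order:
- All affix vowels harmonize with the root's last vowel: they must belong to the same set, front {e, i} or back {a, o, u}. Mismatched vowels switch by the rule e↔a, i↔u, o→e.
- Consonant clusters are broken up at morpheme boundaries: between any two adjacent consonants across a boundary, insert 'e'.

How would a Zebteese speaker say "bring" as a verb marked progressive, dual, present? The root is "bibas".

Attach number dual -e → bibase.
Attach aspect progressive b- → bbibase.
Attach tense present ez- → ezbbibase.
Apply vowel harmony: ezbbibase → azbbibasa.
Apply epenthesis: azbbibasa → azebebibasa.

azebebibasa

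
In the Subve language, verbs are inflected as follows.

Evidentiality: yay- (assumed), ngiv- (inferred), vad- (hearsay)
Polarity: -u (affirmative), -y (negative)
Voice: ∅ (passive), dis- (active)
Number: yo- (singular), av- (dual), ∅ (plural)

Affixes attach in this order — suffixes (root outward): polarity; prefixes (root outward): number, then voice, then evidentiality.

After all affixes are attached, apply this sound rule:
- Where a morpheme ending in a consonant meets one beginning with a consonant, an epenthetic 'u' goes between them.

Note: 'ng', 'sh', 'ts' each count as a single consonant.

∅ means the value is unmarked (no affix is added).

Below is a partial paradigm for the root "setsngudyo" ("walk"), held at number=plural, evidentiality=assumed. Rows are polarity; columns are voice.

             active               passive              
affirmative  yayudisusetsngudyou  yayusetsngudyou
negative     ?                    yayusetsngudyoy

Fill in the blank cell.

number = plural: zero marking, form stays setsngudyo.
Attach polarity negative -y → setsngudyoy.
Attach voice active dis- → dissetsngudyoy.
Attach evidentiality assumed yay- → yaydissetsngudyoy.
Apply epenthesis: yaydissetsngudyoy → yayudisusetsngudyoy.

yayudisusetsngudyoy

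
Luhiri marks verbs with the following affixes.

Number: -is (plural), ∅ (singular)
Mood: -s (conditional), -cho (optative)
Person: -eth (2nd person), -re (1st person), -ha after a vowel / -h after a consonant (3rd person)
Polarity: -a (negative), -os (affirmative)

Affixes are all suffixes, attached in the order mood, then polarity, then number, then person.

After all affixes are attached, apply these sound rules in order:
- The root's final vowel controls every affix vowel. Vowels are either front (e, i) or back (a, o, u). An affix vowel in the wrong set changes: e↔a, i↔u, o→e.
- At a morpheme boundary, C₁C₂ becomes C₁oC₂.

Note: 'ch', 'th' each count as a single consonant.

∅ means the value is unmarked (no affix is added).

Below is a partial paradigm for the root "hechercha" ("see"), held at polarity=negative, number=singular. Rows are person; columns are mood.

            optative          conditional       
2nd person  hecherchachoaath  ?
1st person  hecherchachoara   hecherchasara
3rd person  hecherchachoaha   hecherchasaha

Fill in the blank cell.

hecherchasaath

Attach mood conditional -s → hecherchas.
Attach polarity negative -a → hecherchasa.
number = singular: zero marking, form stays hecherchasa.
Attach person 2nd person -eth → hecherchasaeth.
Apply vowel harmony: hecherchasaeth → hecherchasaath.
Epenthesis: no change.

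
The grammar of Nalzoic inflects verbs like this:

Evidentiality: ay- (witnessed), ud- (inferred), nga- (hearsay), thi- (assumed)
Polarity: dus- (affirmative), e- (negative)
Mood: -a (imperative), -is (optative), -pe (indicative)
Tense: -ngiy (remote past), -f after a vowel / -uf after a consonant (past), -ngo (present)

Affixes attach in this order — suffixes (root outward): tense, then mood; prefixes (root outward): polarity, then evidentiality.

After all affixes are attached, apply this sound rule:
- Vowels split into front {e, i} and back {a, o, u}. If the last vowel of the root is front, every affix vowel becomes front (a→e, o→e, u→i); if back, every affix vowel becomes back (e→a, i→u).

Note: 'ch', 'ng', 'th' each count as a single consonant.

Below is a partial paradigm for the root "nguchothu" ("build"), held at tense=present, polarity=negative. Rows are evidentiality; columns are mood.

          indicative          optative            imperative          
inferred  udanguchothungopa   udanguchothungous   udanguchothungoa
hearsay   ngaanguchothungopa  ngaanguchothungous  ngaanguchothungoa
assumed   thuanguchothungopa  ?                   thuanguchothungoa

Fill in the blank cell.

thuanguchothungous

Attach tense present -ngo → nguchothungo.
Attach polarity negative e- → enguchothungo.
Attach mood optative -is → enguchothungois.
Attach evidentiality assumed thi- → thienguchothungois.
Apply vowel harmony: thienguchothungois → thuanguchothungous.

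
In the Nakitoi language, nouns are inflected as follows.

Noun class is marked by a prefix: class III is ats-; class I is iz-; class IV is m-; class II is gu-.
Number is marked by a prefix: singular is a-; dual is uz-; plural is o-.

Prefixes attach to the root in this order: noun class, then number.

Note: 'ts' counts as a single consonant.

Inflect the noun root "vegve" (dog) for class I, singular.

aizvegve

Attach noun class class I iz- → izvegve.
Attach number singular a- → aizvegve.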